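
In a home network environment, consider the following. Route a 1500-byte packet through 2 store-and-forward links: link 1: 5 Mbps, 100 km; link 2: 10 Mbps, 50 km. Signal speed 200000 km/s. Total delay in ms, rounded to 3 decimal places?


Packet = 1500 bytes = 12000 bits. Store-and-forward: sum (t_trans + t_prop) per link.
Link 1: t_trans = 12000/(5*10^6) s = 2.4000 ms; t_prop = 100/200000 s = 0.5000 ms; subtotal = 2.9000 ms
Link 2: t_trans = 12000/(10*10^6) s = 1.2000 ms; t_prop = 50/200000 s = 0.2500 ms; subtotal = 1.4500 ms
End-to-end = 2.9000 + 1.4500 = 4.3500 ms -> 4.350 ms (3 dp)

4.350


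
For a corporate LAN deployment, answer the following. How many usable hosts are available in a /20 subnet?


Given: subnet mask /20
Host bits = 32 - 20 = 12
Total addresses = 2^12 = 4096
Usable hosts = 4096 - 2 (network + broadcast) = 4094

4094


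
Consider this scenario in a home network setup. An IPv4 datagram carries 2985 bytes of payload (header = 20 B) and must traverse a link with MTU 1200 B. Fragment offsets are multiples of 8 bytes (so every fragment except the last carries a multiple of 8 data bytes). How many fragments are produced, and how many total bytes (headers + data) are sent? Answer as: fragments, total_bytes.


Max data per non-final fragment = floor((MTU - header)/8)*8 = floor((1200 - 20)/8)*8 = floor(1180/8)*8 = 1176 B
Final fragment needs no 8-byte alignment: it can carry up to MTU - header = 1180 B
Non-final fragments needed = ceil((payload - 1180) / 1176) = ceil(1805/1176) = ceil(1.5349) = 2
Number of fragments = 2 + 1 = 3
Fragment sizes (data): 2 * 1176 B + 633 B (last, 633 <= 1180 OK)
Total bytes sent = payload + n_frags * header = 2985 + 3*20 = 2985 + 60 = 3045 B

3, 3045


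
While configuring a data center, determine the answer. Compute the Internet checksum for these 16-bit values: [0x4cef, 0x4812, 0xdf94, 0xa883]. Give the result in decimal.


Given words: [0x4cef, 0x4812, 0xdf94, 0xa883]
Step 1: Sum all words
Raw sum = 19695 + 18450 + 57236 + 43139 = 138520
Step 2: Fold carry: (7448 + 2) = 7450
One's complement = ~7450 & 0xFFFF = 58085

58085


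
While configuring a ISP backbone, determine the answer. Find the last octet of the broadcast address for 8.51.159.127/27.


Given: IP = 8.51.159.127, prefix = /27
Host bits = 32 - 27 = 5
Network last octet = 127 AND mask = 96
Host part size = 2^5 - 1 = 31
Broadcast last octet = 96 OR 31 = 127

127


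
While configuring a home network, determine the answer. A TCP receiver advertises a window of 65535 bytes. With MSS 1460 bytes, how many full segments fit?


Given: RWND = 65535 bytes, MSS = 1460 bytes
Full segments = floor(RWND / MSS)
Full segments = floor(65535 / 1460)
Full segments = floor(44.887) = 44

44


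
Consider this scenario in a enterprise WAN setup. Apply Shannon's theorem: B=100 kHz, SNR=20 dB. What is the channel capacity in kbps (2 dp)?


Given: B = 100 kHz, SNR = 20 dB
SNR linear = 10^(20/10) = 100
1 + SNR = 101
log2(101) = 6.6582114828
C = 100 * 1000 * 6.6582114828 = 665821.1483 bps
C = 665.821148 kbps -> 665.82 kbps (2 dp)

665.82


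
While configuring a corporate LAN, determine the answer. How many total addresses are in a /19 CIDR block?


Given: CIDR prefix /19
Host bits = 32 - 19 = 13
Total addresses = 2^13 = 8192

8192


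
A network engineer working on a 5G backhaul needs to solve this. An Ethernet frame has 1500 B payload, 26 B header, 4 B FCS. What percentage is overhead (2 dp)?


Given: payload = 1500 B, header = 26 B, trailer = 4 B
Overhead bytes = header + trailer = 26 + 4 = 30
Total frame = payload + overhead = 1500 + 30 = 1530
Overhead % = 30 / 1530 * 100 = 1.9608% -> 1.96% (2 dp)

1.96


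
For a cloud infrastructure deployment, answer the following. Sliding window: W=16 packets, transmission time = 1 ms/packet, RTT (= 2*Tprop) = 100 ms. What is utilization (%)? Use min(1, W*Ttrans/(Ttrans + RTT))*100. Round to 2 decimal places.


Given: W = 16, Ttrans = 1 ms, RTT = 100 ms (= 2 * Tprop, Tprop = 50 ms)
Cycle time = Ttrans + RTT = 1 + 100 = 101 ms (first packet sent until its ACK returns)
W * Ttrans = 16 * 1 = 16 ms of sending per cycle
W * Ttrans / (Ttrans + RTT) = 16 / 101 = 0.158416
U = min(1, 0.158416) = 0.158416
U% = 15.84%

15.84


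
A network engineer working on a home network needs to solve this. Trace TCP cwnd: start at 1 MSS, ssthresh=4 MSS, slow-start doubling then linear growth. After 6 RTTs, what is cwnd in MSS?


RTT 0: cwnd = 1 MSS (initial)
RTT 1: cwnd = 2 MSS (slow start, doubled)
RTT 2: cwnd = 4 MSS (slow start, doubled)
RTT 3: cwnd = 5 MSS (congestion avoidance, +1)
RTT 4: cwnd = 6 MSS (congestion avoidance, +1)
RTT 5: cwnd = 7 MSS (congestion avoidance, +1)
RTT 6: cwnd = 8 MSS (congestion avoidance, +1)

8


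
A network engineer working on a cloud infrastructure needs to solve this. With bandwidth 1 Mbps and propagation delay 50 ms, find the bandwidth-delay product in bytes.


Given: bandwidth = 1 Mbps, delay = 50 ms
BDP in bits = 1 * 10^6 * 50 / 1000
BDP in bits = 50000
BDP in bytes = 50000 / 8 = 6250

6250


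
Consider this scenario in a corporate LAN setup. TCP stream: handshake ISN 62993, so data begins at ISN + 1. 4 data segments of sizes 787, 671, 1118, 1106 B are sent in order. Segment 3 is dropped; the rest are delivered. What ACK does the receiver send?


SYN uses sequence number 62993; first data byte = ISN + 1 = 62994.
Segment 1: SEQ = 62994, len = 787 B, covers [62994, 63780]
Segment 2: SEQ = 63781, len = 671 B, covers [63781, 64451]
Segment 3: SEQ = 64452, len = 1118 B, covers [64452, 65569] [LOST]
Segment 4: SEQ = 65570, len = 1106 B, covers [65570, 66675]
In-order data received: bytes [62994, 64451] (segments 1..2).
Segment 3 missing -> gap begins at byte 64452; later segments buffered out of order.
Cumulative ACK = next expected in-order byte = 62994 + 787 + 671 = 64452

64452


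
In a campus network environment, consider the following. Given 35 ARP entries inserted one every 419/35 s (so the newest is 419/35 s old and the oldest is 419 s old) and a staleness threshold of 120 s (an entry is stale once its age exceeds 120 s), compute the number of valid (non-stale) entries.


Ages are k * 419/35 s for k = 1..35 (spacing = 11.9714 s).
Entry k is valid iff k * 419/35 <= 120 iff k <= 35 * 120 / 419 = 10.0239
n_valid = floor(10.0239) = 10
(n_stale = 35 - 10 = 25)

10


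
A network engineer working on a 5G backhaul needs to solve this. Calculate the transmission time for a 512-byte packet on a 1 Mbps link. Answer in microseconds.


Given: packet = 512 bytes, bandwidth = 1 Mbps
Packet in bits = 512 * 8 = 4096 bits
Bandwidth = 1 * 10^6 = 1000000 bps
Time = 4096 / 1000000 seconds
Time in us = 4096 * 10^6 / 1000000 = 4096

4096


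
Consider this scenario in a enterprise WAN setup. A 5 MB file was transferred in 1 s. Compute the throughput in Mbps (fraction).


Given: file = 5 MB, time = 1 s
File in Mb = 5 * 8 = 40 Mb
Throughput = 40 / 1 Mbps
Throughput = 40 Mbps

40


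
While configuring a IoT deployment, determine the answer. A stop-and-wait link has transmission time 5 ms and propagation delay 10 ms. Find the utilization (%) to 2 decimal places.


Given: Ttrans = 5 ms, Tprop = 10 ms
RTT = 2 * Tprop = 2 * 10 = 20 ms
U = Ttrans / (Ttrans + RTT)
U = 5 / (5 + 20)
U = 5 / 25 = 0.2
U% = 20.00%

20.00


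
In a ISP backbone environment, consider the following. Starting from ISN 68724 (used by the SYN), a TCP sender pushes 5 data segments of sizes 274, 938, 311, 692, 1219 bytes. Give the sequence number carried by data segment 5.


The SYN occupies sequence number ISN = 68724, so the first data byte is ISN + 1 = 68725.
SEQ of data segment i = (ISN + 1) + sum of payload sizes of segments 1..i-1.
Segment 1: SEQ = 68725, payload = 274 bytes
Segment 2: SEQ = 68999, payload = 938 bytes
Segment 3: SEQ = 69937, payload = 311 bytes
Segment 4: SEQ = 70248, payload = 692 bytes
Segment 5: SEQ = 70940, payload = 1219 bytes
SEQ of segment 5 = 68725 + 274 + 938 + 311 + 692 = 70940

70940


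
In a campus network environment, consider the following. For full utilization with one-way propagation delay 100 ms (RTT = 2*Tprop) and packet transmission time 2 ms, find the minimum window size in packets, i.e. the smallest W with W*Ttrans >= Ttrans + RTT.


Given: Ttrans = 2 ms, RTT = 200 ms (= 2 * Tprop, Tprop = 100 ms)
Time until first ACK returns = Ttrans + RTT = 2 + 200 = 202 ms
Need W * Ttrans >= Ttrans + RTT  ->  W >= (Ttrans + RTT) / Ttrans
(Ttrans + RTT) / Ttrans = 202 / 2 = 101
W_min = ceil(101) = 101

101


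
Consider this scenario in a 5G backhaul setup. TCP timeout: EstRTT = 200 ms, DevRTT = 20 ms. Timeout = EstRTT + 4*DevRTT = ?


Given: EstRTT = 200 ms, DevRTT = 20 ms
Timeout = EstRTT + 4 * DevRTT
4 * DevRTT = 4 * 20 = 80
Timeout = 200 + 80 = 280 ms

280


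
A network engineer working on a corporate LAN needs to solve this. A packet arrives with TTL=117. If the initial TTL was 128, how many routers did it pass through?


Given: initial TTL = 128, received TTL = 117
Hops = initial TTL - received TTL
Hops = 128 - 117 = 11

11


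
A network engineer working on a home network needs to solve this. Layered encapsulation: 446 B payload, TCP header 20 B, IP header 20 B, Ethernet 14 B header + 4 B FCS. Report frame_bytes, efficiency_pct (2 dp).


TCP segment = 446 + 20 = 466 B
IP packet = 466 + 20 = 486 B
Ethernet frame = 486 + 14 + 4 = 504 B
Efficiency = app / frame = 446 / 504 = 0.884921 = 88.4921% -> 88.49% (2 dp)

504, 88.49


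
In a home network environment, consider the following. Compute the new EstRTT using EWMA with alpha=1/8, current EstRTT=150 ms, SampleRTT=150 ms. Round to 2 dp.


Given: EstRTT = 150 ms, SampleRTT = 150 ms, alpha = 1/8
New EstRTT = (1 - alpha) * EstRTT + alpha * SampleRTT
(7/8) * 150 = 131.25
(1/8) * 150 = 18.75
New EstRTT = 131.25 + 18.75 = 150 ms -> 150.00 ms (2 dp)

150.00


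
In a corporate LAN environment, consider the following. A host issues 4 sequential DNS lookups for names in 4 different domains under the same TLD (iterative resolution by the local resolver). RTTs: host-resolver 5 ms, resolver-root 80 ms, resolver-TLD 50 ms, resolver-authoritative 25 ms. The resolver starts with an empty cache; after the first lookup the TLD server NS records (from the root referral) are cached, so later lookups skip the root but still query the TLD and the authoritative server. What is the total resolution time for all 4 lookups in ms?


Lookup 1 (cold cache): local + root + TLD + auth = 5 + 80 + 50 + 25 = 160 ms
Lookups 2..4 (TLD NS cached -> skip root; new domain -> still ask TLD and auth): local + TLD + auth = 5 + 50 + 25 = 80 ms each
Remaining 3 lookups: 3 * 80 = 240 ms
Total = 160 + 240 = 400 ms

400


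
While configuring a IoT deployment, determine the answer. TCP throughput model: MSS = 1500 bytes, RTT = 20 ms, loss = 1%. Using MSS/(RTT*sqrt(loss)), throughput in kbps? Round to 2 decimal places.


Given: MSS = 1500 bytes, RTT = 20 ms, loss = 1%
RTT in seconds = 20 / 1000 = 0.02
Loss rate = 1% = 0.01
sqrt(loss) = sqrt(0.01) = 0.1
Throughput (bytes/s) = 1500 / (0.02 * 0.1) = 750000.0000
Throughput (kbps) = 750000.0000 * 8 / 1000 = 6000.000000 -> 6000.00 kbps (2 dp)

6000.00


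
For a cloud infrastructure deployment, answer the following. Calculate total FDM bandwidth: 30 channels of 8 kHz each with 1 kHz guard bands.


Given: 30 channels, 8 kHz each, guard = 1 kHz
Channel bandwidth = 30 * 8 = 240 kHz
Guard bands = 29 gaps * 1 kHz = 29 kHz
Total = 240 + 29 = 269 kHz

269


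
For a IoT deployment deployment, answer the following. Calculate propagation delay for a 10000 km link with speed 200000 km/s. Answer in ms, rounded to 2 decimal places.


Given: distance = 10000 km, speed = 200000 km/s
Delay = distance / speed = 10000 / 200000 seconds
Delay in ms = 10000 * 1000 / 200000
Delay = 50.0000 ms
Rounded to 2 dp = 50.00 ms

50.00


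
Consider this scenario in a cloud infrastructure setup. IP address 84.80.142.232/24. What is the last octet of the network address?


Given: IP = 84.80.142.232, prefix = /24
Subnet mask = 255.255.255.0
Last octet of IP: 232
Last octet of mask: 0
Network last octet = 232 AND 0 = 0

0


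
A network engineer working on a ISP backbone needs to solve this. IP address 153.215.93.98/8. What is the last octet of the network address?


Given: IP = 153.215.93.98, prefix = /8
Subnet mask = 255.0.0.0
Last octet of IP: 98
Last octet of mask: 0
Network last octet = 98 AND 0 = 0

0


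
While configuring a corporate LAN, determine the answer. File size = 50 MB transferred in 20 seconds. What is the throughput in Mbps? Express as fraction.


Given: file = 50 MB, time = 20 s
File in Mb = 50 * 8 = 400 Mb
Throughput = 400 / 20 Mbps
Throughput = 20 Mbps

20


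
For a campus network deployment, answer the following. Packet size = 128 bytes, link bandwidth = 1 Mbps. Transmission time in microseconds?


Given: packet = 128 bytes, bandwidth = 1 Mbps
Packet in bits = 128 * 8 = 1024 bits
Bandwidth = 1 * 10^6 = 1000000 bps
Time = 1024 / 1000000 seconds
Time in us = 1024 * 10^6 / 1000000 = 1024

1024


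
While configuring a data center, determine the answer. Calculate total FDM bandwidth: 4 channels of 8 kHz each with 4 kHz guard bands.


Given: 4 channels, 8 kHz each, guard = 4 kHz
Channel bandwidth = 4 * 8 = 32 kHz
Guard bands = 3 gaps * 4 kHz = 12 kHz
Total = 32 + 12 = 44 kHz

44


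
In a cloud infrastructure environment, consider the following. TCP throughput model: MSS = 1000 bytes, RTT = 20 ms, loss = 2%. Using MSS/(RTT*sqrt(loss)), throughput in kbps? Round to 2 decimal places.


Given: MSS = 1000 bytes, RTT = 20 ms, loss = 2%
RTT in seconds = 20 / 1000 = 0.02
Loss rate = 2% = 0.02
sqrt(loss) = sqrt(0.02) = 0.141421356237
Throughput (bytes/s) = 1000 / (0.02 * 0.141421356237) = 353553.3906
Throughput (kbps) = 353553.3906 * 8 / 1000 = 2828.427125 -> 2828.43 kbps (2 dp)

2828.43


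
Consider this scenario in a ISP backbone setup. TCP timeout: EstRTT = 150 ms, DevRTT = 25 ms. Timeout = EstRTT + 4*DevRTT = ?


Given: EstRTT = 150 ms, DevRTT = 25 ms
Timeout = EstRTT + 4 * DevRTT
4 * DevRTT = 4 * 25 = 100
Timeout = 150 + 100 = 250 ms

250


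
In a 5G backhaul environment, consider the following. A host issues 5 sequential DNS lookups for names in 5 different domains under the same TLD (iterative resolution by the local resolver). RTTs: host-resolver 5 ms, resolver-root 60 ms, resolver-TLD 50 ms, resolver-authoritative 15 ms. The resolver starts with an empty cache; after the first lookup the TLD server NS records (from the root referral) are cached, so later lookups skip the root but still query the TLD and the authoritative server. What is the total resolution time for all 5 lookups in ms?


Lookup 1 (cold cache): local + root + TLD + auth = 5 + 60 + 50 + 15 = 130 ms
Lookups 2..5 (TLD NS cached -> skip root; new domain -> still ask TLD and auth): local + TLD + auth = 5 + 50 + 15 = 70 ms each
Remaining 4 lookups: 4 * 70 = 280 ms
Total = 130 + 280 = 410 ms

410


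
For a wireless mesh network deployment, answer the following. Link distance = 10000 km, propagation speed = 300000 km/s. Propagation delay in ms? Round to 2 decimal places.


Given: distance = 10000 km, speed = 300000 km/s
Delay = distance / speed = 10000 / 300000 seconds
Delay in ms = 10000 * 1000 / 300000
Delay = 33.3333 ms
Rounded to 2 dp = 33.33 ms

33.33


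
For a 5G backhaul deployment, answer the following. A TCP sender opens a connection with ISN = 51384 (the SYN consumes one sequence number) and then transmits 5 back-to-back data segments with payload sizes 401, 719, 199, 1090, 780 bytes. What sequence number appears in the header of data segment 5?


The SYN occupies sequence number ISN = 51384, so the first data byte is ISN + 1 = 51385.
SEQ of data segment i = (ISN + 1) + sum of payload sizes of segments 1..i-1.
Segment 1: SEQ = 51385, payload = 401 bytes
Segment 2: SEQ = 51786, payload = 719 bytes
Segment 3: SEQ = 52505, payload = 199 bytes
Segment 4: SEQ = 52704, payload = 1090 bytes
Segment 5: SEQ = 53794, payload = 780 bytes
SEQ of segment 5 = 51385 + 401 + 719 + 199 + 1090 = 53794

53794


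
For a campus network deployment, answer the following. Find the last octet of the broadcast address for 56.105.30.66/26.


Given: IP = 56.105.30.66, prefix = /26
Host bits = 32 - 26 = 6
Network last octet = 66 AND mask = 64
Host part size = 2^6 - 1 = 63
Broadcast last octet = 64 OR 63 = 127

127


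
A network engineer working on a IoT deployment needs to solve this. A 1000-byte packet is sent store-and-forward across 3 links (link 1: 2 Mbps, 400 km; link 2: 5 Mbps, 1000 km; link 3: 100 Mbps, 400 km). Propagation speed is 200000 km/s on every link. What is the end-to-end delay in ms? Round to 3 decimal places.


Packet = 1000 bytes = 8000 bits. Store-and-forward: sum (t_trans + t_prop) per link.
Link 1: t_trans = 8000/(2*10^6) s = 4.0000 ms; t_prop = 400/200000 s = 2.0000 ms; subtotal = 6.0000 ms
Link 2: t_trans = 8000/(5*10^6) s = 1.6000 ms; t_prop = 1000/200000 s = 5.0000 ms; subtotal = 6.6000 ms
Link 3: t_trans = 8000/(100*10^6) s = 0.0800 ms; t_prop = 400/200000 s = 2.0000 ms; subtotal = 2.0800 ms
End-to-end = 6.0000 + 6.6000 + 2.0800 = 14.6800 ms -> 14.680 ms (3 dp)

14.680


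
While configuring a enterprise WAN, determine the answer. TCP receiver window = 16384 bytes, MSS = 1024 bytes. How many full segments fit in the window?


Given: RWND = 16384 bytes, MSS = 1024 bytes
Full segments = floor(RWND / MSS)
Full segments = floor(16384 / 1024)
Full segments = floor(16.0) = 16

16


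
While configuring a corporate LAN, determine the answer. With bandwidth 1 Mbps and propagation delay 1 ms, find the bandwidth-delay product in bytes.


Given: bandwidth = 1 Mbps, delay = 1 ms
BDP in bits = 1 * 10^6 * 1 / 1000
BDP in bits = 1000
BDP in bytes = 1000 / 8 = 125

125


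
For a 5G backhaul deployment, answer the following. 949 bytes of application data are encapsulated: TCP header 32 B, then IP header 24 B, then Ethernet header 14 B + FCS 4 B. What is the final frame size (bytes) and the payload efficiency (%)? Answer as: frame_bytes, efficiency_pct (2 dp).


TCP segment = 949 + 32 = 981 B
IP packet = 981 + 24 = 1005 B
Ethernet frame = 1005 + 14 + 4 = 1023 B
Efficiency = app / frame = 949 / 1023 = 0.927664 = 92.7664% -> 92.77% (2 dp)

1023, 92.77


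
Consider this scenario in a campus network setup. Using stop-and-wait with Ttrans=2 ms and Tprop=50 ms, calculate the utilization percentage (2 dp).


Given: Ttrans = 2 ms, Tprop = 50 ms
RTT = 2 * Tprop = 2 * 50 = 100 ms
U = Ttrans / (Ttrans + RTT)
U = 2 / (2 + 100)
U = 2 / 102 = 0.019608
U% = 1.96%

1.96


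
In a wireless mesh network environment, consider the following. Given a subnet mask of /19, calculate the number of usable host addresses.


Given: subnet mask /19
Host bits = 32 - 19 = 13
Total addresses = 2^13 = 8192
Usable hosts = 8192 - 2 (network + broadcast) = 8190

8190


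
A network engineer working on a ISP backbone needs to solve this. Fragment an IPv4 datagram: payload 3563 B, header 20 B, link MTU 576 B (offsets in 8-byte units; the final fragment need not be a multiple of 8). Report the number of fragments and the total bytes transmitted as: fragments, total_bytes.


Max data per non-final fragment = floor((MTU - header)/8)*8 = floor((576 - 20)/8)*8 = floor(556/8)*8 = 552 B
Final fragment needs no 8-byte alignment: it can carry up to MTU - header = 556 B
Non-final fragments needed = ceil((payload - 556) / 552) = ceil(3007/552) = ceil(5.4475) = 6
Number of fragments = 6 + 1 = 7
Fragment sizes (data): 6 * 552 B + 251 B (last, 251 <= 556 OK)
Total bytes sent = payload + n_frags * header = 3563 + 7*20 = 3563 + 140 = 3703 B

7, 3703


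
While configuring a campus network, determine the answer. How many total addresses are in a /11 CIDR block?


Given: CIDR prefix /11
Host bits = 32 - 11 = 21
Total addresses = 2^21 = 2097152

2097152


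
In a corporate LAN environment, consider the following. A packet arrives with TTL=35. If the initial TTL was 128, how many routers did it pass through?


Given: initial TTL = 128, received TTL = 35
Hops = initial TTL - received TTL
Hops = 128 - 35 = 93

93


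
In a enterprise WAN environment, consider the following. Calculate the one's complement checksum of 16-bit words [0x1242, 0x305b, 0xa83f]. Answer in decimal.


Given words: [0x1242, 0x305b, 0xa83f]
Step 1: Sum all words
Raw sum = 4674 + 12379 + 43071 = 60124
One's complement = ~60124 & 0xFFFF = 5411

5411


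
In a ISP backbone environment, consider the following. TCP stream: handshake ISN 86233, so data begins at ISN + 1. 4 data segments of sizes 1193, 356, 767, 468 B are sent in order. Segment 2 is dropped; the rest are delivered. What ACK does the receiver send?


SYN uses sequence number 86233; first data byte = ISN + 1 = 86234.
Segment 1: SEQ = 86234, len = 1193 B, covers [86234, 87426]
Segment 2: SEQ = 87427, len = 356 B, covers [87427, 87782] [LOST]
Segment 3: SEQ = 87783, len = 767 B, covers [87783, 88549]
Segment 4: SEQ = 88550, len = 468 B, covers [88550, 89017]
In-order data received: bytes [86234, 87426] (segments 1..1).
Segment 2 missing -> gap begins at byte 87427; later segments buffered out of order.
Cumulative ACK = next expected in-order byte = 86234 + 1193 = 87427

87427


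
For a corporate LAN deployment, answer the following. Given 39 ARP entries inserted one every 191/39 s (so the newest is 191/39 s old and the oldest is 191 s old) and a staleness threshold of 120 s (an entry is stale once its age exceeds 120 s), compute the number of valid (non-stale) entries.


Ages are k * 191/39 s for k = 1..39 (spacing = 4.8974 s).
Entry k is valid iff k * 191/39 <= 120 iff k <= 39 * 120 / 191 = 24.5026
n_valid = floor(24.5026) = 24
(n_stale = 39 - 24 = 15)

24


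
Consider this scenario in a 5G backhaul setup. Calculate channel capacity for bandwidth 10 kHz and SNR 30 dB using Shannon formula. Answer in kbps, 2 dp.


Given: B = 10 kHz, SNR = 30 dB
SNR linear = 10^(30/10) = 1000
1 + SNR = 1001
log2(1001) = 9.9672262588
C = 10 * 1000 * 9.9672262588 = 99672.2626 bps
C = 99.672263 kbps -> 99.67 kbps (2 dp)

99.67


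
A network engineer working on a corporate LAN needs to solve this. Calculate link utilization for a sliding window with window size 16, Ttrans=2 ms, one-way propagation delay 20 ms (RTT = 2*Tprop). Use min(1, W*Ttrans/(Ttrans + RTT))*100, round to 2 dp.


Given: W = 16, Ttrans = 2 ms, RTT = 40 ms (= 2 * Tprop, Tprop = 20 ms)
Cycle time = Ttrans + RTT = 2 + 40 = 42 ms (first packet sent until its ACK returns)
W * Ttrans = 16 * 2 = 32 ms of sending per cycle
W * Ttrans / (Ttrans + RTT) = 32 / 42 = 0.761905
U = min(1, 0.761905) = 0.761905
U% = 76.19%

76.19


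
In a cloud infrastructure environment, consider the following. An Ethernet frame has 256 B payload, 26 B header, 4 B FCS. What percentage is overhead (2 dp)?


Given: payload = 256 B, header = 26 B, trailer = 4 B
Overhead bytes = header + trailer = 26 + 4 = 30
Total frame = payload + overhead = 256 + 30 = 286
Overhead % = 30 / 286 * 100 = 10.4895% -> 10.49% (2 dp)

10.49


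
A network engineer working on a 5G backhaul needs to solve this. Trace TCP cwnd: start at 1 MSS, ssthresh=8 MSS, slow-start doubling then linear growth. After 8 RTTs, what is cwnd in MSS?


RTT 0: cwnd = 1 MSS (initial)
RTT 1: cwnd = 2 MSS (slow start, doubled)
RTT 2: cwnd = 4 MSS (slow start, doubled)
RTT 3: cwnd = 8 MSS (slow start, doubled)
RTT 4: cwnd = 9 MSS (congestion avoidance, +1)
RTT 5: cwnd = 10 MSS (congestion avoidance, +1)
RTT 6: cwnd = 11 MSS (congestion avoidance, +1)
RTT 7: cwnd = 12 MSS (congestion avoidance, +1)
RTT 8: cwnd = 13 MSS (congestion avoidance, +1)

13


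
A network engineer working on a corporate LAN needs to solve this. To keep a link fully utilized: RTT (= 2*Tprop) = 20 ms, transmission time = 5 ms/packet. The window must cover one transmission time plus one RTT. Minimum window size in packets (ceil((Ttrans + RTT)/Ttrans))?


Given: Ttrans = 5 ms, RTT = 20 ms (= 2 * Tprop, Tprop = 10 ms)
Time until first ACK returns = Ttrans + RTT = 5 + 20 = 25 ms
Need W * Ttrans >= Ttrans + RTT  ->  W >= (Ttrans + RTT) / Ttrans
(Ttrans + RTT) / Ttrans = 25 / 5 = 5
W_min = ceil(5) = 5

5


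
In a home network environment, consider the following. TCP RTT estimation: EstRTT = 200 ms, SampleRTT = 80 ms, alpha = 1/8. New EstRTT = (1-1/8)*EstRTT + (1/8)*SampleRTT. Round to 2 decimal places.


Given: EstRTT = 200 ms, SampleRTT = 80 ms, alpha = 1/8
New EstRTT = (1 - alpha) * EstRTT + alpha * SampleRTT
(7/8) * 200 = 175
(1/8) * 80 = 10
New EstRTT = 175 + 10 = 185 ms -> 185.00 ms (2 dp)

185.00


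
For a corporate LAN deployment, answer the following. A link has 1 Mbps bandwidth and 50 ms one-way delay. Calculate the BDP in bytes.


Given: bandwidth = 1 Mbps, delay = 50 ms
BDP in bits = 1 * 10^6 * 50 / 1000
BDP in bits = 50000
BDP in bytes = 50000 / 8 = 6250

6250


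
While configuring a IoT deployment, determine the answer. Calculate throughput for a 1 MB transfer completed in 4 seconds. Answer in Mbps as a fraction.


Given: file = 1 MB, time = 4 s
File in Mb = 1 * 8 = 8 Mb
Throughput = 8 / 4 Mbps
Throughput = 2 Mbps

2


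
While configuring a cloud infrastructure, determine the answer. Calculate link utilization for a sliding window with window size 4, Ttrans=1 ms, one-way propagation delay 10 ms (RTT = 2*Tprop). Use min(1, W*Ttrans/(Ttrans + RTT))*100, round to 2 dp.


Given: W = 4, Ttrans = 1 ms, RTT = 20 ms (= 2 * Tprop, Tprop = 10 ms)
Cycle time = Ttrans + RTT = 1 + 20 = 21 ms (first packet sent until its ACK returns)
W * Ttrans = 4 * 1 = 4 ms of sending per cycle
W * Ttrans / (Ttrans + RTT) = 4 / 21 = 0.190476
U = min(1, 0.190476) = 0.190476
U% = 19.05%

19.05


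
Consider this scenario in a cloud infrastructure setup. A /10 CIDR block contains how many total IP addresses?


Given: CIDR prefix /10
Host bits = 32 - 10 = 22
Total addresses = 2^22 = 4194304

4194304


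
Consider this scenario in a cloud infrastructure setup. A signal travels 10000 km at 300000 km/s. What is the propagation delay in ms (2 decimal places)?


Given: distance = 10000 km, speed = 300000 km/s
Delay = distance / speed = 10000 / 300000 seconds
Delay in ms = 10000 * 1000 / 300000
Delay = 33.3333 ms
Rounded to 2 dp = 33.33 ms

33.33


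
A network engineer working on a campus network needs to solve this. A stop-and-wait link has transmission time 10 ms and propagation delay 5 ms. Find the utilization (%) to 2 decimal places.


Given: Ttrans = 10 ms, Tprop = 5 ms
RTT = 2 * Tprop = 2 * 5 = 10 ms
U = Ttrans / (Ttrans + RTT)
U = 10 / (10 + 10)
U = 10 / 20 = 0.5
U% = 50.00%

50.00


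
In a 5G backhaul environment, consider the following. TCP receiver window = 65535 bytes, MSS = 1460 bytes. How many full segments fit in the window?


Given: RWND = 65535 bytes, MSS = 1460 bytes
Full segments = floor(RWND / MSS)
Full segments = floor(65535 / 1460)
Full segments = floor(44.887) = 44

44


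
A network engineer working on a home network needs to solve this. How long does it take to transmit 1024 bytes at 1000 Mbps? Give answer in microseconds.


Given: packet = 1024 bytes, bandwidth = 1000 Mbps
Packet in bits = 1024 * 8 = 8192 bits
Bandwidth = 1000 * 10^6 = 1000000000 bps
Time = 8192 / 1000000000 seconds
Time in us = 8192 * 10^6 / 1000000000 = 8.192

8.192


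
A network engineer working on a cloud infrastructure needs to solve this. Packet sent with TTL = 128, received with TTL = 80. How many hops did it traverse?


Given: initial TTL = 128, received TTL = 80
Hops = initial TTL - received TTL
Hops = 128 - 80 = 48

48


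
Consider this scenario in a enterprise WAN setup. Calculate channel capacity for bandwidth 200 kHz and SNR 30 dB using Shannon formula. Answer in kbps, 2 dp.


Given: B = 200 kHz, SNR = 30 dB
SNR linear = 10^(30/10) = 1000
1 + SNR = 1001
log2(1001) = 9.9672262588
C = 200 * 1000 * 9.9672262588 = 1993445.2518 bps
C = 1993.445252 kbps -> 1993.45 kbps (2 dp)

1993.45


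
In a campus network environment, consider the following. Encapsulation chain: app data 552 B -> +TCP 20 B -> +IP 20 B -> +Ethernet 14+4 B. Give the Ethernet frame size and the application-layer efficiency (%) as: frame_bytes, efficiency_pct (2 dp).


TCP segment = 552 + 20 = 572 B
IP packet = 572 + 20 = 592 B
Ethernet frame = 592 + 14 + 4 = 610 B
Efficiency = app / frame = 552 / 610 = 0.904918 = 90.4918% -> 90.49% (2 dp)

610, 90.49


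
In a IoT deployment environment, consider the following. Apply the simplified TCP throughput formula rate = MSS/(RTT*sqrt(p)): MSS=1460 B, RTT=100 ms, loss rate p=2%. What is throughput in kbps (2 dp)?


Given: MSS = 1460 bytes, RTT = 100 ms, loss = 2%
RTT in seconds = 100 / 1000 = 0.1
Loss rate = 2% = 0.02
sqrt(loss) = sqrt(0.02) = 0.141421356237
Throughput (bytes/s) = 1460 / (0.1 * 0.141421356237) = 103237.5901
Throughput (kbps) = 103237.5901 * 8 / 1000 = 825.900720 -> 825.90 kbps (2 dp)

825.90


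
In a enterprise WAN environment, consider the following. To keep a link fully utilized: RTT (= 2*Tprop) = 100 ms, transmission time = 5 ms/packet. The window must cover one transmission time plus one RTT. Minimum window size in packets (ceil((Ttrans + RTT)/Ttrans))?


Given: Ttrans = 5 ms, RTT = 100 ms (= 2 * Tprop, Tprop = 50 ms)
Time until first ACK returns = Ttrans + RTT = 5 + 100 = 105 ms
Need W * Ttrans >= Ttrans + RTT  ->  W >= (Ttrans + RTT) / Ttrans
(Ttrans + RTT) / Ttrans = 105 / 5 = 21
W_min = ceil(21) = 21

21


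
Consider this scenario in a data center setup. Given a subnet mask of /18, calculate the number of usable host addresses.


Given: subnet mask /18
Host bits = 32 - 18 = 14
Total addresses = 2^14 = 16384
Usable hosts = 16384 - 2 (network + broadcast) = 16382

16382


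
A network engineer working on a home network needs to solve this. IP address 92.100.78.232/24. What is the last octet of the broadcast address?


Given: IP = 92.100.78.232, prefix = /24
Host bits = 32 - 24 = 8
Network last octet = 232 AND mask = 0
Host part size = 2^8 - 1 = 255
Broadcast last octet = 0 OR 255 = 255

255


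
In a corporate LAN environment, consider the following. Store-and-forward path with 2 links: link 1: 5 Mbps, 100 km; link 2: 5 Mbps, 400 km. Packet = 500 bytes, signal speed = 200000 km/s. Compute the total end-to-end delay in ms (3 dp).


Packet = 500 bytes = 4000 bits. Store-and-forward: sum (t_trans + t_prop) per link.
Link 1: t_trans = 4000/(5*10^6) s = 0.8000 ms; t_prop = 100/200000 s = 0.5000 ms; subtotal = 1.3000 ms
Link 2: t_trans = 4000/(5*10^6) s = 0.8000 ms; t_prop = 400/200000 s = 2.0000 ms; subtotal = 2.8000 ms
End-to-end = 1.3000 + 2.8000 = 4.1000 ms -> 4.100 ms (3 dp)

4.100


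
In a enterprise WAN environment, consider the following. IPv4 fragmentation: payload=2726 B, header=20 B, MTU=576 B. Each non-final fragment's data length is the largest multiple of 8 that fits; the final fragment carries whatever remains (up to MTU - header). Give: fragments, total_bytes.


Max data per non-final fragment = floor((MTU - header)/8)*8 = floor((576 - 20)/8)*8 = floor(556/8)*8 = 552 B
Final fragment needs no 8-byte alignment: it can carry up to MTU - header = 556 B
Non-final fragments needed = ceil((payload - 556) / 552) = ceil(2170/552) = ceil(3.9312) = 4
Number of fragments = 4 + 1 = 5
Fragment sizes (data): 4 * 552 B + 518 B (last, 518 <= 556 OK)
Total bytes sent = payload + n_frags * header = 2726 + 5*20 = 2726 + 100 = 2826 B

5, 2826


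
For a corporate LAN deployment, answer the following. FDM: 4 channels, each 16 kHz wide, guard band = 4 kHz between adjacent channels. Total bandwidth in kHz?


Given: 4 channels, 16 kHz each, guard = 4 kHz
Channel bandwidth = 4 * 16 = 64 kHz
Guard bands = 3 gaps * 4 kHz = 12 kHz
Total = 64 + 12 = 76 kHz

76


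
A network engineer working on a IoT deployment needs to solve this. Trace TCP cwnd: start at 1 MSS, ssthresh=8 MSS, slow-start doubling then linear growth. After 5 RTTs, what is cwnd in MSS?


RTT 0: cwnd = 1 MSS (initial)
RTT 1: cwnd = 2 MSS (slow start, doubled)
RTT 2: cwnd = 4 MSS (slow start, doubled)
RTT 3: cwnd = 8 MSS (slow start, doubled)
RTT 4: cwnd = 9 MSS (congestion avoidance, +1)
RTT 5: cwnd = 10 MSS (congestion avoidance, +1)

10


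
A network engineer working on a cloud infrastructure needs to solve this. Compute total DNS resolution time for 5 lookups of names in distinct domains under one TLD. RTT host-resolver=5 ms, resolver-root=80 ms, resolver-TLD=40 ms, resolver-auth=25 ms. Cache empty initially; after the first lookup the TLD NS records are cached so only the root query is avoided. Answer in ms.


Lookup 1 (cold cache): local + root + TLD + auth = 5 + 80 + 40 + 25 = 150 ms
Lookups 2..5 (TLD NS cached -> skip root; new domain -> still ask TLD and auth): local + TLD + auth = 5 + 40 + 25 = 70 ms each
Remaining 4 lookups: 4 * 70 = 280 ms
Total = 150 + 280 = 430 ms

430


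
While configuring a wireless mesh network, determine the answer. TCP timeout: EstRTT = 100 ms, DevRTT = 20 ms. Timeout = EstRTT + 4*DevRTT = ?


Given: EstRTT = 100 ms, DevRTT = 20 ms
Timeout = EstRTT + 4 * DevRTT
4 * DevRTT = 4 * 20 = 80
Timeout = 100 + 80 = 180 ms

180


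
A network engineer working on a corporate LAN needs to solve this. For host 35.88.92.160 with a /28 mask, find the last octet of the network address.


Given: IP = 35.88.92.160, prefix = /28
Subnet mask = 255.255.255.240
Last octet of IP: 160
Last octet of mask: 240
Network last octet = 160 AND 240 = 160

160


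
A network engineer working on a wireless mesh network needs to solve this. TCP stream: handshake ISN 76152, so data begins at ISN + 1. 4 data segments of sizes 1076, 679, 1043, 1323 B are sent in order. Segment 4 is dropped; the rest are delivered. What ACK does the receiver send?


SYN uses sequence number 76152; first data byte = ISN + 1 = 76153.
Segment 1: SEQ = 76153, len = 1076 B, covers [76153, 77228]
Segment 2: SEQ = 77229, len = 679 B, covers [77229, 77907]
Segment 3: SEQ = 77908, len = 1043 B, covers [77908, 78950]
Segment 4: SEQ = 78951, len = 1323 B, covers [78951, 80273] [LOST]
In-order data received: bytes [76153, 78950] (segments 1..3).
Segment 4 missing -> gap begins at byte 78951.
Cumulative ACK = next expected in-order byte = 76153 + 1076 + 679 + 1043 = 78951

78951


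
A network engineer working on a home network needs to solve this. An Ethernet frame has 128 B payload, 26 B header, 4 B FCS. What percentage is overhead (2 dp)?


Given: payload = 128 B, header = 26 B, trailer = 4 B
Overhead bytes = header + trailer = 26 + 4 = 30
Total frame = payload + overhead = 128 + 30 = 158
Overhead % = 30 / 158 * 100 = 18.9873% -> 18.99% (2 dp)

18.99


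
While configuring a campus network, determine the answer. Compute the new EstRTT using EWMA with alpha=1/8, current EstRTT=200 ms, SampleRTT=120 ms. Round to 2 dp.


Given: EstRTT = 200 ms, SampleRTT = 120 ms, alpha = 1/8
New EstRTT = (1 - alpha) * EstRTT + alpha * SampleRTT
(7/8) * 200 = 175
(1/8) * 120 = 15
New EstRTT = 175 + 15 = 190 ms -> 190.00 ms (2 dp)

190.00


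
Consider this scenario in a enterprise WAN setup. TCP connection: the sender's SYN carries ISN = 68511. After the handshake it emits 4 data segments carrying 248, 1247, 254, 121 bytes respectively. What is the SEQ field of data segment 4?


The SYN occupies sequence number ISN = 68511, so the first data byte is ISN + 1 = 68512.
SEQ of data segment i = (ISN + 1) + sum of payload sizes of segments 1..i-1.
Segment 1: SEQ = 68512, payload = 248 bytes
Segment 2: SEQ = 68760, payload = 1247 bytes
Segment 3: SEQ = 70007, payload = 254 bytes
Segment 4: SEQ = 70261, payload = 121 bytes
SEQ of segment 4 = 68512 + 248 + 1247 + 254 = 70261

70261


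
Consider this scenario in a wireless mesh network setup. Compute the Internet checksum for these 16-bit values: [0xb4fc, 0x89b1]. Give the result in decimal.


Given words: [0xb4fc, 0x89b1]
Step 1: Sum all words
Raw sum = 46332 + 35249 = 81581
Step 2: Fold carry: (16045 + 1) = 16046
One's complement = ~16046 & 0xFFFF = 49489

49489


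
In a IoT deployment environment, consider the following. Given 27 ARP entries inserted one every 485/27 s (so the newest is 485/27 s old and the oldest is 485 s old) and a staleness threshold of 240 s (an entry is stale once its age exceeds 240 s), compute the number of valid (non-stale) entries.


Ages are k * 485/27 s for k = 1..27 (spacing = 17.9630 s).
Entry k is valid iff k * 485/27 <= 240 iff k <= 27 * 240 / 485 = 13.3608
n_valid = floor(13.3608) = 13
(n_stale = 27 - 13 = 14)

13


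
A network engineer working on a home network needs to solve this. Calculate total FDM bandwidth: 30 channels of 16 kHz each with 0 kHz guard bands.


Given: 30 channels, 16 kHz each, guard = 0 kHz
Channel bandwidth = 30 * 16 = 480 kHz
Guard bands = 29 gaps * 0 kHz = 0 kHz
Total = 480 + 0 = 480 kHz

480


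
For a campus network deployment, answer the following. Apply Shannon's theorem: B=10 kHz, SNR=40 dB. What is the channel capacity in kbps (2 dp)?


Given: B = 10 kHz, SNR = 40 dB
SNR linear = 10^(40/10) = 10000
1 + SNR = 10001
log2(10001) = 13.2878566418
C = 10 * 1000 * 13.2878566418 = 132878.5664 bps
C = 132.878566 kbps -> 132.88 kbps (2 dp)

132.88


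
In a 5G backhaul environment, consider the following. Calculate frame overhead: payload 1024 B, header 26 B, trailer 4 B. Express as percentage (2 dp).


Given: payload = 1024 B, header = 26 B, trailer = 4 B
Overhead bytes = header + trailer = 26 + 4 = 30
Total frame = payload + overhead = 1024 + 30 = 1054
Overhead % = 30 / 1054 * 100 = 2.8463% -> 2.85% (2 dp)

2.85


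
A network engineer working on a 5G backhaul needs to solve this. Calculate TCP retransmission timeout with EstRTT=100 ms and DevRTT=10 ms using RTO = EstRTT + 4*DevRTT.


Given: EstRTT = 100 ms, DevRTT = 10 ms
Timeout = EstRTT + 4 * DevRTT
4 * DevRTT = 4 * 10 = 40
Timeout = 100 + 40 = 140 ms

140


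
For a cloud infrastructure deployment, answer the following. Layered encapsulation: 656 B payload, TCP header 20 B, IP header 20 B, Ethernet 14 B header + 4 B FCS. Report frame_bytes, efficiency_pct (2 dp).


TCP segment = 656 + 20 = 676 B
IP packet = 676 + 20 = 696 B
Ethernet frame = 696 + 14 + 4 = 714 B
Efficiency = app / frame = 656 / 714 = 0.918768 = 91.8768% -> 91.88% (2 dp)

714, 91.88


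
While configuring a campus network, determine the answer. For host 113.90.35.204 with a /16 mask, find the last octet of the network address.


Given: IP = 113.90.35.204, prefix = /16
Subnet mask = 255.255.0.0
Last octet of IP: 204
Last octet of mask: 0
Network last octet = 204 AND 0 = 0

0


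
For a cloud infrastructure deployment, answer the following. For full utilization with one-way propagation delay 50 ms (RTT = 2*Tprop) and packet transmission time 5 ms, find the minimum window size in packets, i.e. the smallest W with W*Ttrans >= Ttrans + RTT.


Given: Ttrans = 5 ms, RTT = 100 ms (= 2 * Tprop, Tprop = 50 ms)
Time until first ACK returns = Ttrans + RTT = 5 + 100 = 105 ms
Need W * Ttrans >= Ttrans + RTT  ->  W >= (Ttrans + RTT) / Ttrans
(Ttrans + RTT) / Ttrans = 105 / 5 = 21
W_min = ceil(21) = 21

21


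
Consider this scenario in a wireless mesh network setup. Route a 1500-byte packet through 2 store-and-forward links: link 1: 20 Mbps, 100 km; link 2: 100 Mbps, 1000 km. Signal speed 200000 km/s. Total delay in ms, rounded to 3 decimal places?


Packet = 1500 bytes = 12000 bits. Store-and-forward: sum (t_trans + t_prop) per link.
Link 1: t_trans = 12000/(20*10^6) s = 0.6000 ms; t_prop = 100/200000 s = 0.5000 ms; subtotal = 1.1000 ms
Link 2: t_trans = 12000/(100*10^6) s = 0.1200 ms; t_prop = 1000/200000 s = 5.0000 ms; subtotal = 5.1200 ms
End-to-end = 1.1000 + 5.1200 = 6.2200 ms -> 6.220 ms (3 dp)

6.220


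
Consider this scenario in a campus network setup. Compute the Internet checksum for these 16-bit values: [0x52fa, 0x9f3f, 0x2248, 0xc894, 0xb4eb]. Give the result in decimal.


Given words: [0x52fa, 0x9f3f, 0x2248, 0xc894, 0xb4eb]
Step 1: Sum all words
Raw sum = 21242 + 40767 + 8776 + 51348 + 46315 = 168448
Step 2: Fold carry: (37376 + 2) = 37378
One's complement = ~37378 & 0xFFFF = 28157

28157
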